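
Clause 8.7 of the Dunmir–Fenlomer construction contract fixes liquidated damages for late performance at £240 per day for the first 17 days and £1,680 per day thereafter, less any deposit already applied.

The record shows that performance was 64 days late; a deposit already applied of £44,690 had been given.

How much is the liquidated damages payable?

£38,350

First 17 days: 17 × £240 = £4,080
Remaining days: (64 − 17) × £1,680 = £78,960
Accrued per-day damages: £4,080 + £78,960 = £83,040
Less deposit already applied: £83,040 − £44,690 = £38,350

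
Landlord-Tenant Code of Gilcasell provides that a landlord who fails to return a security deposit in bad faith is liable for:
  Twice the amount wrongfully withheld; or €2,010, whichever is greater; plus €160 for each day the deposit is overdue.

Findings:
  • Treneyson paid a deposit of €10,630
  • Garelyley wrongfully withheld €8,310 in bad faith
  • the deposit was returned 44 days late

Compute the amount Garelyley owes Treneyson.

€23,660

Doubled: 2 × €8,310 = €16,620
Minimum €2,010: €16,620 meets the minimum, no increase.
Late-return penalty: 44 × €160 = €7,040
Damages plus late penalty: €16,620 + €7,040 = €23,660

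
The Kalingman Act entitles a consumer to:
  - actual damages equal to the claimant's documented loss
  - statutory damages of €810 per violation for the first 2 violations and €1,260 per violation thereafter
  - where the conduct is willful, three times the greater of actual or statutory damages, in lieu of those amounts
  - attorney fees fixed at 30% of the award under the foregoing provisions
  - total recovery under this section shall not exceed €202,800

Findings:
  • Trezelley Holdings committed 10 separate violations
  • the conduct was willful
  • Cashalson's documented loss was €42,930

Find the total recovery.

First 2 violations: 2 × €810 = €1,620
Remaining violations: (10 − 2) × €1,260 = €10,080
Statutory damages: €1,620 + €10,080 = €11,700
Greater of actual damages (€42,930) or statutory damages (€11,700): €42,930
Trebled: 3 × €42,930 = €128,790
Attorney fees: 30% of €128,790 = €38,637
Total before cap: €128,790 + €38,637 = €167,427
Cap at €202,800: €167,427 is within the cap, no reduction.

Total recovery: €167,427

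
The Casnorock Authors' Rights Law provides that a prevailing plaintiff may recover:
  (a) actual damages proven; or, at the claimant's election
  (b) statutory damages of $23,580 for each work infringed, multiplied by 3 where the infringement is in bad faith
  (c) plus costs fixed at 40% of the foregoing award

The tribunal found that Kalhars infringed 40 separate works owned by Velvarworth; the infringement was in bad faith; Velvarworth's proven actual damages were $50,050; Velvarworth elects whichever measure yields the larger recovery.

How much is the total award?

Award: $3,961,440

Statutory damages: 40 × $23,580 = $943,200
Trebled: 3 × $943,200 = $2,829,600
Greater of actual damages ($50,050) or enhanced statutory damages ($2,829,600): $2,829,600
Costs: 40% of $2,829,600 = $1,131,840
Award plus costs: $2,829,600 + $1,131,840 = $3,961,440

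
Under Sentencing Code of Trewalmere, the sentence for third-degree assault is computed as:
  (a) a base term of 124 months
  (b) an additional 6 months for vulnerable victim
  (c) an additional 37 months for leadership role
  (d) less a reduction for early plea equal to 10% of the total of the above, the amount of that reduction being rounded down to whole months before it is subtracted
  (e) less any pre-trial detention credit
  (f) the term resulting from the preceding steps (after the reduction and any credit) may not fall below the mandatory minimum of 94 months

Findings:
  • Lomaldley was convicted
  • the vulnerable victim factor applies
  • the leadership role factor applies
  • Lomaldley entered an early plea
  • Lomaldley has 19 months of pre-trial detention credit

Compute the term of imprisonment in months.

132 months

Vulnerable victim enhancement: +6 months
Leadership role enhancement: +37 months
Adjusted term: 124 months + 6 months + 37 months = 167 months
Early plea reduction: 10% of 167 months = 16 months (rounded down)
After reduction: 167 − 16 = 151 months
Less pre-trial detention credit: 151 months − 19 months = 132 months
Minimum 94 months: 132 months meets the minimum, no increase.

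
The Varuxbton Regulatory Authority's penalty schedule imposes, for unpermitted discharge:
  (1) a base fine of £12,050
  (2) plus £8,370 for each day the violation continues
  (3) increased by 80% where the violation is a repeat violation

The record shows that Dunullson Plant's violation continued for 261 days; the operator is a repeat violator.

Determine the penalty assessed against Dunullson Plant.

Per-day component: 261 × £8,370 = £2,184,570
Base plus per-day: £12,050 + £2,184,570 = £2,196,620
Enhancement: 80% of £2,196,620 = £1,757,296
Enhanced fine: £2,196,620 + £1,757,296 = £3,953,916

£3,953,916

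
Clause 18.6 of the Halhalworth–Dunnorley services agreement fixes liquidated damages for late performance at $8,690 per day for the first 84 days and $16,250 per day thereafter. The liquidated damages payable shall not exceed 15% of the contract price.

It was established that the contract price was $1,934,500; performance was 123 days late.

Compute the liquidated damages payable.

Liquidated damages: $290,175

First 84 days: 84 × $8,690 = $729,960
Remaining days: (123 − 84) × $16,250 = $633,750
Accrued per-day damages: $729,960 + $633,750 = $1,363,710
Cap: 15% of $1,934,500 = $290,175
Cap at $290,175: $1,363,710 exceeds the cap → $290,175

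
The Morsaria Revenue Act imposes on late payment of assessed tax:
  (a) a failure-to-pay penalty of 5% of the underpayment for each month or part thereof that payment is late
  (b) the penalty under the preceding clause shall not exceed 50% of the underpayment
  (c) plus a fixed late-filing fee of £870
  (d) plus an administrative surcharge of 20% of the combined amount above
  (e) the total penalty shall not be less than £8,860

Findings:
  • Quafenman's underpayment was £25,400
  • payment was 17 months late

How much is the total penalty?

Accrued rate: 5% × 17 = 85%, capped at 50% → 50%
Failure-to-pay penalty: 50% of £25,400 = £12,700
Penalty before surcharge: £12,700 + £870 = £13,570
Administrative surcharge: 20% of £13,570 = £2,714
Total penalty: £13,570 + £2,714 = £16,284
Minimum £8,860: £16,284 meets the minimum, no increase.

£16,284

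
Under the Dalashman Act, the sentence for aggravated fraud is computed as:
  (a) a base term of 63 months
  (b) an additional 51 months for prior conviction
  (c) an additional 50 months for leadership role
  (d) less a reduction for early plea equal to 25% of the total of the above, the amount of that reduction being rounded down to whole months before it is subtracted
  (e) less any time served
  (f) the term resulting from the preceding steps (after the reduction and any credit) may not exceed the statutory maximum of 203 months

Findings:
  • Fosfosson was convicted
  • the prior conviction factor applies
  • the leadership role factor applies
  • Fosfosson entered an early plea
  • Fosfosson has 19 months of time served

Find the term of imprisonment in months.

Prior conviction enhancement: +51 months
Leadership role enhancement: +50 months
Adjusted term: 63 months + 51 months + 50 months = 164 months
Early plea reduction: 25% of 164 months = 41 months (rounded down)
After reduction: 164 − 41 = 123 months
Less time served: 123 months − 19 months = 104 months
Cap at 203 months: 104 months is within the cap, no reduction.

104 months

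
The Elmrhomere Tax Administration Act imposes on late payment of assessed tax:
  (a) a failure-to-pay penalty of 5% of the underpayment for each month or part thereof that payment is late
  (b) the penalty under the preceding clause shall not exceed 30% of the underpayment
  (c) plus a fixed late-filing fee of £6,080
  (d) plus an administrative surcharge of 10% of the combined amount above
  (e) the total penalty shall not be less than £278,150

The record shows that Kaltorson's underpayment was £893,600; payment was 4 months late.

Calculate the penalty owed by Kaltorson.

£278,150

Accrued rate: 5% × 4 = 20%, capped at 30% → 20%
Failure-to-pay penalty: 20% of £893,600 = £178,720
Penalty before surcharge: £178,720 + £6,080 = £184,800
Administrative surcharge: 10% of £184,800 = £18,480
Total penalty: £184,800 + £18,480 = £203,280
Minimum £278,150: £203,280 is below the minimum → £278,150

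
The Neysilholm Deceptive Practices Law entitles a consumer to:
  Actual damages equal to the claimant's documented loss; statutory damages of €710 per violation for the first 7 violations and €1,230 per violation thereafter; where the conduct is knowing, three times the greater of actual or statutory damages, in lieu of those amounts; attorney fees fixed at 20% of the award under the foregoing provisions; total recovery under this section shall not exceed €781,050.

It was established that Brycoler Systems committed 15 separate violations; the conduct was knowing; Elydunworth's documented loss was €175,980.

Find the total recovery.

Total recovery: €633,528

First 7 violations: 7 × €710 = €4,970
Remaining violations: (15 − 7) × €1,230 = €9,840
Statutory damages: €4,970 + €9,840 = €14,810
Greater of actual damages (€175,980) or statutory damages (€14,810): €175,980
Trebled: 3 × €175,980 = €527,940
Attorney fees: 20% of €527,940 = €105,588
Total before cap: €527,940 + €105,588 = €633,528
Cap at €781,050: €633,528 is within the cap, no reduction.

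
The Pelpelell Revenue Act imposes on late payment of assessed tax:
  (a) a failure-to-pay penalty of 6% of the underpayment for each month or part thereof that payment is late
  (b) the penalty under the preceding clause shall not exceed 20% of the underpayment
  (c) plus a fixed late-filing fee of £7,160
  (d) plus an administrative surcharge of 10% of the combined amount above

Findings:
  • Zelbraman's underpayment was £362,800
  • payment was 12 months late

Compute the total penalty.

Penalty: £87,692

Accrued rate: 6% × 12 = 72%, capped at 20% → 20%
Failure-to-pay penalty: 20% of £362,800 = £72,560
Penalty before surcharge: £72,560 + £7,160 = £79,720
Administrative surcharge: 10% of £79,720 = £7,972
Total penalty: £79,720 + £7,972 = £87,692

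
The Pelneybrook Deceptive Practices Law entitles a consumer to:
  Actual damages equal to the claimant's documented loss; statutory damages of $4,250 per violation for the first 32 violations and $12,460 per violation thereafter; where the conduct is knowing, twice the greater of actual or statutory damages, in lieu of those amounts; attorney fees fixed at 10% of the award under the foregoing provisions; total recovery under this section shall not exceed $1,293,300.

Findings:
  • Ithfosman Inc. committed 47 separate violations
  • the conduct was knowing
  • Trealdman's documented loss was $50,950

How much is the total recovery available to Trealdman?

$710,380

First 32 violations: 32 × $4,250 = $136,000
Remaining violations: (47 − 32) × $12,460 = $186,900
Statutory damages: $136,000 + $186,900 = $322,900
Greater of actual damages ($50,950) or statutory damages ($322,900): $322,900
Doubled: 2 × $322,900 = $645,800
Attorney fees: 10% of $645,800 = $64,580
Total before cap: $645,800 + $64,580 = $710,380
Cap at $1,293,300: $710,380 is within the cap, no reduction.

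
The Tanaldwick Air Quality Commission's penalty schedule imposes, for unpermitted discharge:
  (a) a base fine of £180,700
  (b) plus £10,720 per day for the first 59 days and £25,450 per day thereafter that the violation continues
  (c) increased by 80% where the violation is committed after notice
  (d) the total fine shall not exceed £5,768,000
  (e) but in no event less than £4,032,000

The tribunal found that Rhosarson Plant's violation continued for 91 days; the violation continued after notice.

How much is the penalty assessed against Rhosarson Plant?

First 59 days: 59 × £10,720 = £632,480
Remaining days: (91 − 59) × £25,450 = £814,400
Per-day component: £632,480 + £814,400 = £1,446,880
Base plus per-day: £180,700 + £1,446,880 = £1,627,580
Enhancement: 80% of £1,627,580 = £1,302,064
Enhanced fine: £1,627,580 + £1,302,064 = £2,929,644
Cap at £5,768,000: £2,929,644 is within the cap, no reduction.
Minimum £4,032,000: £2,929,644 is below the minimum → £4,032,000

£4,032,000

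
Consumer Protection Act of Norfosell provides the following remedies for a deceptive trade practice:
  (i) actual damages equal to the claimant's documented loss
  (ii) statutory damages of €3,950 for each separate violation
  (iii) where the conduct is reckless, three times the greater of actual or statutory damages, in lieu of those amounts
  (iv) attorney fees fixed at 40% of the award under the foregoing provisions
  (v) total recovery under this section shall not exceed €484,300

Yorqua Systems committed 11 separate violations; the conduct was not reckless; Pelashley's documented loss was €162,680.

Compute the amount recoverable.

Statutory damages: 11 × €3,950 = €43,450
Conduct not reckless: the in-lieu enhancement does not apply.
Actual plus statutory damages: €162,680 + €43,450 = €206,130
Attorney fees: 40% of €206,130 = €82,452
Total before cap: €206,130 + €82,452 = €288,582
Cap at €484,300: €288,582 is within the cap, no reduction.

Total recovery: €288,582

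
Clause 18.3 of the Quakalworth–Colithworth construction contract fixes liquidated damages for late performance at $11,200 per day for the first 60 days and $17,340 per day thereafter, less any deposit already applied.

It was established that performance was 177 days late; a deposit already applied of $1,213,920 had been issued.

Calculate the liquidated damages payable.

First 60 days: 60 × $11,200 = $672,000
Remaining days: (177 − 60) × $17,340 = $2,028,780
Accrued per-day damages: $672,000 + $2,028,780 = $2,700,780
Less deposit already applied: $2,700,780 − $1,213,920 = $1,486,860

$1,486,860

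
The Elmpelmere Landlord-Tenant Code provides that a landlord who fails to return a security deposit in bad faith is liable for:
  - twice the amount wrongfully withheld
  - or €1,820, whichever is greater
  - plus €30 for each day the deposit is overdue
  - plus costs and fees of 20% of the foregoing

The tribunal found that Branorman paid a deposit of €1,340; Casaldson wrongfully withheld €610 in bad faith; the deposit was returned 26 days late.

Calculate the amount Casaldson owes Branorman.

Doubled: 2 × €610 = €1,220
Minimum €1,820: €1,220 is below the minimum → €1,820
Late-return penalty: 26 × €30 = €780
Damages plus late penalty: €1,820 + €780 = €2,600
Costs and fees: 20% of €2,600 = €520
Total recovery: €2,600 + €520 = €3,120

€3,120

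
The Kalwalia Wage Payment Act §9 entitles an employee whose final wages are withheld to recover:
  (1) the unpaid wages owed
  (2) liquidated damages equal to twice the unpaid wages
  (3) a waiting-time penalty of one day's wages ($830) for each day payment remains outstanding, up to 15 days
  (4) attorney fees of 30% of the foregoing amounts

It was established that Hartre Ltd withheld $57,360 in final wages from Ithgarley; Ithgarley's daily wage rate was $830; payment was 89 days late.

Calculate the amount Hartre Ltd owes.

Total award: $239,889

Doubled: 2 × $57,360 = $114,720
Penalty days: min(89, 15) = 15
Waiting-time penalty: 15 × $830 = $12,450
Subtotal: $57,360 + $114,720 + $12,450 = $184,530
Attorney fees: 30% of $184,530 = $55,359
Total award: $184,530 + $55,359 = $239,889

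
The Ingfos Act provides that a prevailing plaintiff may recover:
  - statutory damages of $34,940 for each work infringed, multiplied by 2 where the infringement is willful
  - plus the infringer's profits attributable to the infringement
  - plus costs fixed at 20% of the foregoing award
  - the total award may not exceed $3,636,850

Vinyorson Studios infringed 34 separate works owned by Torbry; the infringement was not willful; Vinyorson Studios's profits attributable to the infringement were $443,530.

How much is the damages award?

Statutory damages: 34 × $34,940 = $1,187,960
Infringement not willful: no ×2 enhancement.
Combined award: $1,187,960 + $443,530 = $1,631,490
Costs: 20% of $1,631,490 = $326,298
Award plus costs: $1,631,490 + $326,298 = $1,957,788
Cap at $3,636,850: $1,957,788 is within the cap, no reduction.

$1,957,788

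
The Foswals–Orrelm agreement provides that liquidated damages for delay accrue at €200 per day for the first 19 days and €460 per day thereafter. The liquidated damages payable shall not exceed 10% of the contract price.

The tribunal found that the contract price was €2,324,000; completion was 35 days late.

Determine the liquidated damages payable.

€11,160

First 19 days: 19 × €200 = €3,800
Remaining days: (35 − 19) × €460 = €7,360
Accrued per-day damages: €3,800 + €7,360 = €11,160
Cap: 10% of €2,324,000 = €232,400
Cap at €232,400: €11,160 is within the cap, no reduction.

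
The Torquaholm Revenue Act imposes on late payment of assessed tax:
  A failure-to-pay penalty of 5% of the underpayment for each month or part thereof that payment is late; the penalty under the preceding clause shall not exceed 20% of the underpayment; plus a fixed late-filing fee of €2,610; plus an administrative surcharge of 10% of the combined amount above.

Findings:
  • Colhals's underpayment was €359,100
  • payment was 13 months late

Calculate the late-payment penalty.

€81,873

Accrued rate: 5% × 13 = 65%, capped at 20% → 20%
Failure-to-pay penalty: 20% of €359,100 = €71,820
Penalty before surcharge: €71,820 + €2,610 = €74,430
Administrative surcharge: 10% of €74,430 = €7,443
Total penalty: €74,430 + €7,443 = €81,873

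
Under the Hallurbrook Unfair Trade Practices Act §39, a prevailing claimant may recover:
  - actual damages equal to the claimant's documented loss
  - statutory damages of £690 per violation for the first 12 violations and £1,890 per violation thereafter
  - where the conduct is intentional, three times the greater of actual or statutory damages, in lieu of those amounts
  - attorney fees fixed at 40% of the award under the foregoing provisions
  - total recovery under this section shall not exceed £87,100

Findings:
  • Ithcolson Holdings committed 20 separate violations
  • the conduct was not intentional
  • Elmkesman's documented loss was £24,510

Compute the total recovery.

First 12 violations: 12 × £690 = £8,280
Remaining violations: (20 − 12) × £1,890 = £15,120
Statutory damages: £8,280 + £15,120 = £23,400
Conduct not intentional: the in-lieu enhancement does not apply.
Actual plus statutory damages: £24,510 + £23,400 = £47,910
Attorney fees: 40% of £47,910 = £19,164
Total before cap: £47,910 + £19,164 = £67,074
Cap at £87,100: £67,074 is within the cap, no reduction.

£67,074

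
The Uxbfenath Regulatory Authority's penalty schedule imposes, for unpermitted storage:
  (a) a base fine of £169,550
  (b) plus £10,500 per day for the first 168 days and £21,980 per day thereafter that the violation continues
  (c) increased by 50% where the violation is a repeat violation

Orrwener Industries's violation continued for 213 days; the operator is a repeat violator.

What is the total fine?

First 168 days: 168 × £10,500 = £1,764,000
Remaining days: (213 − 168) × £21,980 = £989,100
Per-day component: £1,764,000 + £989,100 = £2,753,100
Base plus per-day: £169,550 + £2,753,100 = £2,922,650
Enhancement: 50% of £2,922,650 = £1,461,325
Enhanced fine: £2,922,650 + £1,461,325 = £4,383,975

£4,383,975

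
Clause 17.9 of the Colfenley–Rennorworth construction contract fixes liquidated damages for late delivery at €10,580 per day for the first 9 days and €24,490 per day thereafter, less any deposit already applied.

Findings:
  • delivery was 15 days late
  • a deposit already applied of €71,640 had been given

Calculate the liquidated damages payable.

€170,520

First 9 days: 9 × €10,580 = €95,220
Remaining days: (15 − 9) × €24,490 = €146,940
Accrued per-day damages: €95,220 + €146,940 = €242,160
Less deposit already applied: €242,160 − €71,640 = €170,520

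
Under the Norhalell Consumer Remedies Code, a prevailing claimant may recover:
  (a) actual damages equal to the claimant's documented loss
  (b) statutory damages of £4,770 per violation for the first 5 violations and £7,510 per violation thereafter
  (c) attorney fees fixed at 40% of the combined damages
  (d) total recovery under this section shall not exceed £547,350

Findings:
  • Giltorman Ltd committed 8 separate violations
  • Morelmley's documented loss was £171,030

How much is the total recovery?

First 5 violations: 5 × £4,770 = £23,850
Remaining violations: (8 − 5) × £7,510 = £22,530
Statutory damages: £23,850 + £22,530 = £46,380
Combined damages: £171,030 + £46,380 = £217,410
Attorney fees: 40% of £217,410 = £86,964
Total before cap: £217,410 + £86,964 = £304,374
Cap at £547,350: £304,374 is within the cap, no reduction.

£304,374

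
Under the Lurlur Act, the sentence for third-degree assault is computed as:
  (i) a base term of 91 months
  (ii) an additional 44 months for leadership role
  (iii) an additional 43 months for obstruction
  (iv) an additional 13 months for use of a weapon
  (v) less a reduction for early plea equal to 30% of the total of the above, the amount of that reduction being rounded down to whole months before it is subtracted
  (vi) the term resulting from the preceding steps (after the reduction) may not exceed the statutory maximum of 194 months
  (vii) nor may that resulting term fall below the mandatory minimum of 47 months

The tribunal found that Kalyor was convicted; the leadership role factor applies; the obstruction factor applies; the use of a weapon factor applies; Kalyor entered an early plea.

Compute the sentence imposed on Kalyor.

Leadership role enhancement: +44 months
Obstruction enhancement: +43 months
Use of a weapon enhancement: +13 months
Adjusted term: 91 months + 44 months + 43 months + 13 months = 191 months
Early plea reduction: 30% of 191 months = 57 months (rounded down)
After reduction: 191 − 57 = 134 months
Cap at 194 months: 134 months is within the cap, no reduction.
Minimum 47 months: 134 months meets the minimum, no increase.

134 months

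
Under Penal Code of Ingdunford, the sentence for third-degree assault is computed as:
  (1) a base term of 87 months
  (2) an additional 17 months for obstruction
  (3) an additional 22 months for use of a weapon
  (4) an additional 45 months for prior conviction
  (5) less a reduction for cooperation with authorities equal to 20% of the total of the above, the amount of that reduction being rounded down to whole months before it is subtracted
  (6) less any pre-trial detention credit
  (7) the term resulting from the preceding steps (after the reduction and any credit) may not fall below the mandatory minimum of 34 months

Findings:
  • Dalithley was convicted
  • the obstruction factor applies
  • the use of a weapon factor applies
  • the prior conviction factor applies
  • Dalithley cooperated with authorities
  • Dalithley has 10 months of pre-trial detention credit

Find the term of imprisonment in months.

Obstruction enhancement: +17 months
Use of a weapon enhancement: +22 months
Prior conviction enhancement: +45 months
Adjusted term: 87 months + 17 months + 22 months + 45 months = 171 months
Cooperation with authorities reduction: 20% of 171 months = 34 months (rounded down)
After reduction: 171 − 34 = 137 months
Less pre-trial detention credit: 137 months − 10 months = 127 months
Minimum 34 months: 127 months meets the minimum, no increase.

127 months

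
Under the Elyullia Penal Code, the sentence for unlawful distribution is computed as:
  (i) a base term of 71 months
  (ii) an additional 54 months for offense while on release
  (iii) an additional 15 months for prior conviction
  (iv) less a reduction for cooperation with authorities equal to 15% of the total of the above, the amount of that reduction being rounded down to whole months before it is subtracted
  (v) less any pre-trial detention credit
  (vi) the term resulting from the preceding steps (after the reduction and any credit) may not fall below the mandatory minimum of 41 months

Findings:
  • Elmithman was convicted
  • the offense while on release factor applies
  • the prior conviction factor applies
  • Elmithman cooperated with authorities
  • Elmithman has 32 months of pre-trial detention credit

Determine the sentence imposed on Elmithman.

87 months

Offense while on release enhancement: +54 months
Prior conviction enhancement: +15 months
Adjusted term: 71 months + 54 months + 15 months = 140 months
Cooperation with authorities reduction: 15% of 140 months = 21 months (rounded down)
After reduction: 140 − 21 = 119 months
Less pre-trial detention credit: 119 months − 32 months = 87 months
Minimum 41 months: 87 months meets the minimum, no increase.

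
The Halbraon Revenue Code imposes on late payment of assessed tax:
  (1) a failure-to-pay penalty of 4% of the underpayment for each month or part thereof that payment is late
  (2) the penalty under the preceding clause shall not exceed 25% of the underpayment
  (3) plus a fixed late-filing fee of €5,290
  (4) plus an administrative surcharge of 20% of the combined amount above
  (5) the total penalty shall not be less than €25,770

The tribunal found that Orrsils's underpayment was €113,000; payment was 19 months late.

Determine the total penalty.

Accrued rate: 4% × 19 = 76%, capped at 25% → 25%
Failure-to-pay penalty: 25% of €113,000 = €28,250
Penalty before surcharge: €28,250 + €5,290 = €33,540
Administrative surcharge: 20% of €33,540 = €6,708
Total penalty: €33,540 + €6,708 = €40,248
Minimum €25,770: €40,248 meets the minimum, no increase.

€40,248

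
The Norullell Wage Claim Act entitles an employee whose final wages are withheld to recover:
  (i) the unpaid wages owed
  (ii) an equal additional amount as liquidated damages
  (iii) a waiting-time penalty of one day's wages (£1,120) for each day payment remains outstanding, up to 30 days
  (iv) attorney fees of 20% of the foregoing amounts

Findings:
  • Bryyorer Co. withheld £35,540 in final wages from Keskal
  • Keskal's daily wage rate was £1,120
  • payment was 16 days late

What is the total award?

£106,800

Liquidated damages (equal amount): £35,540
Penalty days: min(16, 30) = 16
Waiting-time penalty: 16 × £1,120 = £17,920
Subtotal: £35,540 + £35,540 + £17,920 = £89,000
Attorney fees: 20% of £89,000 = £17,800
Total award: £89,000 + £17,800 = £106,800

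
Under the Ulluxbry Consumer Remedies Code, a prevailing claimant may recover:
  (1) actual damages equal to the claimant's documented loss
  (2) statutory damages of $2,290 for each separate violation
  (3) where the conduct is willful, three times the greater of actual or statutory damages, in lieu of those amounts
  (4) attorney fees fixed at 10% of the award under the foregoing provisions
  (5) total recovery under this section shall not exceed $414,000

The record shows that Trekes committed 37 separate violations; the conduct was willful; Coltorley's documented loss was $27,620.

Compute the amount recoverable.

Statutory damages: 37 × $2,290 = $84,730
Greater of actual damages ($27,620) or statutory damages ($84,730): $84,730
Trebled: 3 × $84,730 = $254,190
Attorney fees: 10% of $254,190 = $25,419
Total before cap: $254,190 + $25,419 = $279,609
Cap at $414,000: $279,609 is within the cap, no reduction.

$279,609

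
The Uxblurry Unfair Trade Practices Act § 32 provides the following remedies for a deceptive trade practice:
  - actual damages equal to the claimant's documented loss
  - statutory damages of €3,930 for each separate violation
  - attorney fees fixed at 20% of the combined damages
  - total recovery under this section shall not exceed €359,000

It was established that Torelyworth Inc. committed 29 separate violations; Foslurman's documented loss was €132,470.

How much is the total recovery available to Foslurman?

Statutory damages: 29 × €3,930 = €113,970
Combined damages: €132,470 + €113,970 = €246,440
Attorney fees: 20% of €246,440 = €49,288
Total before cap: €246,440 + €49,288 = €295,728
Cap at €359,000: €295,728 is within the cap, no reduction.

Total recovery: €295,728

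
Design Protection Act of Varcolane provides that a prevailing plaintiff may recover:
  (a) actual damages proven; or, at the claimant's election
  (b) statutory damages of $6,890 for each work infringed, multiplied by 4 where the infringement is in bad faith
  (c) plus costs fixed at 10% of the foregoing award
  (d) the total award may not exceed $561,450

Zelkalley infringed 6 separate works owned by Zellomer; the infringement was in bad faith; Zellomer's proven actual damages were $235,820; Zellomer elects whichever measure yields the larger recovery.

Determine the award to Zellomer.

Statutory damages: 6 × $6,890 = $41,340
Multiplied by 4: 4 × $41,340 = $165,360
Greater of actual damages ($235,820) or enhanced statutory damages ($165,360): $235,820
Costs: 10% of $235,820 = $23,582
Award plus costs: $235,820 + $23,582 = $259,402
Cap at $561,450: $259,402 is within the cap, no reduction.

$259,402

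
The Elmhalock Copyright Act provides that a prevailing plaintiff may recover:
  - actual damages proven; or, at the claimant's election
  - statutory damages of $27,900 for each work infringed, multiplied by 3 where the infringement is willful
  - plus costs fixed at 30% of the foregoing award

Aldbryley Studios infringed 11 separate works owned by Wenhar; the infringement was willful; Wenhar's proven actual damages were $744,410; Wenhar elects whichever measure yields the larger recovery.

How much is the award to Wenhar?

$1,196,910

Statutory damages: 11 × $27,900 = $306,900
Trebled: 3 × $306,900 = $920,700
Greater of actual damages ($744,410) or enhanced statutory damages ($920,700): $920,700
Costs: 30% of $920,700 = $276,210
Award plus costs: $920,700 + $276,210 = $1,196,910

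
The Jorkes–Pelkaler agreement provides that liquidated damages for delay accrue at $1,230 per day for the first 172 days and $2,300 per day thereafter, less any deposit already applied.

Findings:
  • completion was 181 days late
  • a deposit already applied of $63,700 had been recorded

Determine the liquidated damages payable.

First 172 days: 172 × $1,230 = $211,560
Remaining days: (181 − 172) × $2,300 = $20,700
Accrued per-day damages: $211,560 + $20,700 = $232,260
Less deposit already applied: $232,260 − $63,700 = $168,560

$168,560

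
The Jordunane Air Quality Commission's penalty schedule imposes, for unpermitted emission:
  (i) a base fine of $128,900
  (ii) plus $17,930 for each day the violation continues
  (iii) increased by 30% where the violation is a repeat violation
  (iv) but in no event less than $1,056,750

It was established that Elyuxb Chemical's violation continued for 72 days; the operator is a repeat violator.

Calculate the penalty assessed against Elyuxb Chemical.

$1,845,818

Per-day component: 72 × $17,930 = $1,290,960
Base plus per-day: $128,900 + $1,290,960 = $1,419,860
Enhancement: 30% of $1,419,860 = $425,958
Enhanced fine: $1,419,860 + $425,958 = $1,845,818
Minimum $1,056,750: $1,845,818 meets the minimum, no increase.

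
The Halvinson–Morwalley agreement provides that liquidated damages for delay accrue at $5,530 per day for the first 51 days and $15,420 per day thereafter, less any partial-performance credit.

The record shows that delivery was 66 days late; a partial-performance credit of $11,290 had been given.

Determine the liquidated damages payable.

$502,040

First 51 days: 51 × $5,530 = $282,030
Remaining days: (66 − 51) × $15,420 = $231,300
Accrued per-day damages: $282,030 + $231,300 = $513,330
Less partial-performance credit: $513,330 − $11,290 = $502,040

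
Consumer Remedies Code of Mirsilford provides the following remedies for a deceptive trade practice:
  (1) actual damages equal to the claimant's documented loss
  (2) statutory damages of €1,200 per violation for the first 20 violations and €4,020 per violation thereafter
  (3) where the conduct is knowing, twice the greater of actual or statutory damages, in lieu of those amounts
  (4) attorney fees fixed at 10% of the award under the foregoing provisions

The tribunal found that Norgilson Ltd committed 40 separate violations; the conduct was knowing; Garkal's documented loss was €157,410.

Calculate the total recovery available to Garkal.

€346,302

First 20 violations: 20 × €1,200 = €24,000
Remaining violations: (40 − 20) × €4,020 = €80,400
Statutory damages: €24,000 + €80,400 = €104,400
Greater of actual damages (€157,410) or statutory damages (€104,400): €157,410
Doubled: 2 × €157,410 = €314,820
Attorney fees: 10% of €314,820 = €31,482
Total recovery: €314,820 + €31,482 = €346,302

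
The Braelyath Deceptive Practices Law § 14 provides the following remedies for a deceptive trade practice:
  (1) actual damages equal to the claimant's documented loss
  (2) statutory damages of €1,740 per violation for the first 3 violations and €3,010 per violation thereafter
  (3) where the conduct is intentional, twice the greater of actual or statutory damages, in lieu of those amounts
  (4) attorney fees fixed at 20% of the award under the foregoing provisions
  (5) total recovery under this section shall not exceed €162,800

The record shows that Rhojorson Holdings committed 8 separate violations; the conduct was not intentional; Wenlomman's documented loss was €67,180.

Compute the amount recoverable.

First 3 violations: 3 × €1,740 = €5,220
Remaining violations: (8 − 3) × €3,010 = €15,050
Statutory damages: €5,220 + €15,050 = €20,270
Conduct not intentional: the in-lieu enhancement does not apply.
Actual plus statutory damages: €67,180 + €20,270 = €87,450
Attorney fees: 20% of €87,450 = €17,490
Total before cap: €87,450 + €17,490 = €104,940
Cap at €162,800: €104,940 is within the cap, no reduction.

€104,940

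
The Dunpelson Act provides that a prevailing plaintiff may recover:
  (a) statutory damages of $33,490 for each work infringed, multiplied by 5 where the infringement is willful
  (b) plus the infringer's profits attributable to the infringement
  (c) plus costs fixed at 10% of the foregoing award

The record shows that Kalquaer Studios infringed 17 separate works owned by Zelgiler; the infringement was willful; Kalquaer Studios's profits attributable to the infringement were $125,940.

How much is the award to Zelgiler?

Statutory damages: 17 × $33,490 = $569,330
Multiplied by 5: 5 × $569,330 = $2,846,650
Combined award: $2,846,650 + $125,940 = $2,972,590
Costs: 10% of $2,972,590 = $297,259
Award plus costs: $2,972,590 + $297,259 = $3,269,849

Award: $3,269,849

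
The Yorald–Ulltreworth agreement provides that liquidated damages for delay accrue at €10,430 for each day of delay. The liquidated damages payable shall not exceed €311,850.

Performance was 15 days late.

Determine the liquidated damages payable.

Liquidated damages: €156,450

Per-day damages: 15 × €10,430 = €156,450
Cap at €311,850: €156,450 is within the cap, no reduction.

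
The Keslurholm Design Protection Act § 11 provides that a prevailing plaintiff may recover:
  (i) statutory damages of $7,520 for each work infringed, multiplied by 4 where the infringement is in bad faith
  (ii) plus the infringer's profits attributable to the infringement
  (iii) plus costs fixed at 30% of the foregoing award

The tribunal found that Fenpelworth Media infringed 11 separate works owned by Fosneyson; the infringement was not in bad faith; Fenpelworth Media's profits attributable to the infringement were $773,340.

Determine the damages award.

Statutory damages: 11 × $7,520 = $82,720
Infringement not in bad faith: no ×4 enhancement.
Combined award: $82,720 + $773,340 = $856,060
Costs: 30% of $856,060 = $256,818
Award plus costs: $856,060 + $256,818 = $1,112,878

$1,112,878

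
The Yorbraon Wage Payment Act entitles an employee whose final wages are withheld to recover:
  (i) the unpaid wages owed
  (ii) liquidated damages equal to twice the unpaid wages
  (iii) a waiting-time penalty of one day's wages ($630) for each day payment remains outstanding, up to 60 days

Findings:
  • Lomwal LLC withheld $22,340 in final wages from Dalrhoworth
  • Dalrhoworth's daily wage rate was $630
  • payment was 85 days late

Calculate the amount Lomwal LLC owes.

Doubled: 2 × $22,340 = $44,680
Penalty days: min(85, 60) = 60
Waiting-time penalty: 60 × $630 = $37,800
Total award: $22,340 + $44,680 + $37,800 = $104,820

$104,820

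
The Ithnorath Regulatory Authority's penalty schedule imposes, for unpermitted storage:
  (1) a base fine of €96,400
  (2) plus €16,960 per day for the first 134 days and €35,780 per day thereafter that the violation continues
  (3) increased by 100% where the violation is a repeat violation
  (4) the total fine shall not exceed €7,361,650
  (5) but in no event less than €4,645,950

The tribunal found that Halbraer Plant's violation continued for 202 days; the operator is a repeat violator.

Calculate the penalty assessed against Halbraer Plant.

First 134 days: 134 × €16,960 = €2,272,640
Remaining days: (202 − 134) × €35,780 = €2,433,040
Per-day component: €2,272,640 + €2,433,040 = €4,705,680
Base plus per-day: €96,400 + €4,705,680 = €4,802,080
Enhancement: 100% of €4,802,080 = €4,802,080
Enhanced fine: €4,802,080 + €4,802,080 = €9,604,160
Cap at €7,361,650: €9,604,160 exceeds the cap → €7,361,650
Minimum €4,645,950: €7,361,650 meets the minimum, no increase.

€7,361,650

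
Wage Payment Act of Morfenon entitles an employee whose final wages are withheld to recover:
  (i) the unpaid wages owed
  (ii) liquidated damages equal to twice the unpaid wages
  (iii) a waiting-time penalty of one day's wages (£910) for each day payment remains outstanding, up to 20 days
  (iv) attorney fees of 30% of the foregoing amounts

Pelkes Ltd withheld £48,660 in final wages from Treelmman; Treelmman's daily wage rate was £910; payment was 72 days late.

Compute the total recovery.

Doubled: 2 × £48,660 = £97,320
Penalty days: min(72, 20) = 20
Waiting-time penalty: 20 × £910 = £18,200
Subtotal: £48,660 + £97,320 + £18,200 = £164,180
Attorney fees: 30% of £164,180 = £49,254
Total award: £164,180 + £49,254 = £213,434

£213,434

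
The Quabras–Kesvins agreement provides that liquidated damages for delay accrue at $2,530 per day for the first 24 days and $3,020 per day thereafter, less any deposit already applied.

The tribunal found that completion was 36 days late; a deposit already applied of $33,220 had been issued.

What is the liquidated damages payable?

First 24 days: 24 × $2,530 = $60,720
Remaining days: (36 − 24) × $3,020 = $36,240
Accrued per-day damages: $60,720 + $36,240 = $96,960
Less deposit already applied: $96,960 − $33,220 = $63,740

$63,740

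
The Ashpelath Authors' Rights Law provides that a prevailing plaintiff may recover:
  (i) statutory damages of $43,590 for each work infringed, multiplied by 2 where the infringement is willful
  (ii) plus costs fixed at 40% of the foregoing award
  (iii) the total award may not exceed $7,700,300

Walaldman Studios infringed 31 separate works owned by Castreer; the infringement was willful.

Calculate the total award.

Statutory damages: 31 × $43,590 = $1,351,290
Doubled: 2 × $1,351,290 = $2,702,580
Costs: 40% of $2,702,580 = $1,081,032
Award plus costs: $2,702,580 + $1,081,032 = $3,783,612
Cap at $7,700,300: $3,783,612 is within the cap, no reduction.

$3,783,612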